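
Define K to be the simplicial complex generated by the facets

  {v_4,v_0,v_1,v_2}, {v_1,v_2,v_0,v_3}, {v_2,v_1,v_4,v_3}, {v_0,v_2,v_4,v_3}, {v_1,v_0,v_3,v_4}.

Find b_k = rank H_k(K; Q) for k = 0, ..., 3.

Take the total order v_0 < v_1 < v_2 < v_3 < v_4 on the vertex set. Then K (dimension 3) consists of the simplices:

  0-simplices (5): [v_0], [v_1], [v_2], [v_3], [v_4]
  1-simplices (10): [v_0,v_1], [v_0,v_2], [v_0,v_3], [v_0,v_4], [v_1,v_2], [v_1,v_3], [v_1,v_4], [v_2,v_3], [v_2,v_4], [v_3,v_4]
  2-simplices (10): [v_0,v_1,v_2], [v_0,v_1,v_3], [v_0,v_1,v_4], [v_0,v_2,v_3], [v_0,v_2,v_4], [v_0,v_3,v_4], [v_1,v_2,v_3], [v_1,v_2,v_4], [v_1,v_3,v_4], [v_2,v_3,v_4]
  3-simplices (5): [v_0,v_1,v_2,v_3], [v_0,v_1,v_2,v_4], [v_0,v_1,v_3,v_4], [v_0,v_2,v_3,v_4], [v_1,v_2,v_3,v_4]

so the chain groups are C_0 ≅ Z^5, C_1 ≅ Z^10, C_2 ≅ Z^10, C_3 ≅ Z^5.

The boundary map ∂_1: C_1 → C_0 sends each edge [p,q] (with p < q) to q − p. For instance
  ∂[v_1,v_2] = [v_2] − [v_1].
As a 5×10 matrix over Z this has rank 4, with invariant factors (1,1,1,1).

The boundary map ∂_2: C_2 → C_1 acts by ∂[p,q,r] = [q,r] − [p,r] + [p,q]. For instance
  ∂[v_0,v_1,v_4] = [v_1,v_4] − [v_0,v_4] + [v_0,v_1],
  ∂[v_0,v_2,v_3] = [v_2,v_3] − [v_0,v_3] + [v_0,v_2].
This gives a 10×10 integer matrix of rank 6; reducing to Smith normal form yields diagonal entries (1,1,1,1,1,1).

The boundary map ∂_3: C_3 → C_2 sends each 3-simplex σ to the alternating sum Σ_i (−1)^i (σ with its i-th vertex removed). For instance
  ∂[v_1,v_2,v_3,v_4] = [v_2,v_3,v_4] − [v_1,v_3,v_4] + [v_1,v_2,v_4] − [v_1,v_2,v_3],
  ∂[v_0,v_2,v_3,v_4] = [v_2,v_3,v_4] − [v_0,v_3,v_4] + [v_0,v_2,v_4] − [v_0,v_2,v_3].
The 10×5 boundary matrix has rank 4 and Smith normal form diag(1,1,1,1).

Reading off H_k = ker ∂_k / im ∂_{k+1}:

  H_0: rank C_0 − rank ∂_1 = 5 − 4 = 1, and the invariant factors of ∂_1 are all 1, so H_0 = Z.
  H_1: rank ker ∂_1 − rank ∂_2 = (10 − 4) − 6 = 0, and the invariant factors of ∂_2 are all 1, so H_1 = 0.
  H_2: rank ker ∂_2 − rank ∂_3 = (10 − 6) − 4 = 0, and the invariant factors of ∂_3 are all 1, so H_2 = 0.
  H_3: rank ker ∂_3 − rank ∂_4 = (5 − 4) − 0 = 1, and there is no ∂_4, so H_3 = Z.

(K is a triangulation of the 3-sphere S^3.)

Hence the Betti numbers are b_0 = 1, b_1 = 0, b_2 = 0, b_3 = 1.

b_0 = 1, b_1 = 0, b_2 = 0, b_3 = 1.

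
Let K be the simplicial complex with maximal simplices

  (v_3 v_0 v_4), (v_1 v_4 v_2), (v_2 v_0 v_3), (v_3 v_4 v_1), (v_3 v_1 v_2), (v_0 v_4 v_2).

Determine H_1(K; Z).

H_1 = 0.

Order the vertices as v_0 < v_1 < v_2 < v_3 < v_4. Listing each simplex with vertices in this order, K has dimension 2 with simplices:

  0-simplices (5): [v_0], [v_1], [v_2], [v_3], [v_4]
  1-simplices (9): [v_0,v_2], [v_0,v_3], [v_0,v_4], [v_1,v_2], [v_1,v_3], [v_1,v_4], [v_2,v_3], [v_2,v_4], [v_3,v_4]
  2-simplices (6): [v_0,v_2,v_3], [v_0,v_2,v_4], [v_0,v_3,v_4], [v_1,v_2,v_3], [v_1,v_2,v_4], [v_1,v_3,v_4]

so the chain groups are C_0 ≅ Z^5, C_1 ≅ Z^9, C_2 ≅ Z^6.

The boundary map ∂_1: C_1 → C_0 is given by ∂[p,q] = [q] − [p].
As a 5×9 matrix over Z this has rank 4, with invariant factors (1,1,1,1).

∂_2: C_2 → C_1 sends each 2-simplex [p,q,r] to [q,r] − [p,r] + [p,q]. For instance
  ∂[v_0,v_2,v_4] = [v_2,v_4] − [v_0,v_4] + [v_0,v_2],
  ∂[v_0,v_2,v_3] = [v_2,v_3] − [v_0,v_3] + [v_0,v_2].
The 9×6 boundary matrix has rank 5 and Smith normal form diag(1,1,1,1,1).

From H_k ≅ ker(∂_k) / im(∂_{k+1}) we obtain:

  H_1: rank ker ∂_1 − rank ∂_2 = (9 − 4) − 5 = 0, and the invariant factors of ∂_2 are all 1, so H_1 ≅ 0.

(K is a triangulation of the 2-sphere S^2.)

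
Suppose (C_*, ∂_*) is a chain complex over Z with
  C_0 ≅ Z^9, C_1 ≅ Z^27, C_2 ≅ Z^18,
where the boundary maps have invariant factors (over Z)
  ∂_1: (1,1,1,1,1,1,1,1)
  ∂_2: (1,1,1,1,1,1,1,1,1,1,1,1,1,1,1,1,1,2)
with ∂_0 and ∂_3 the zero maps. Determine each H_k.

H_0: b_0 = 9 − 0 − 8 = 1; torsion from ∂_1 factors > 1: none. So H_0 ≅ Z.
H_1: b_1 = 27 − 8 − 18 = 1; torsion from ∂_2 factors > 1: [2]. So H_1 ≅ Z ⊕ Z/2.
H_2: b_2 = 18 − 18 − 0 = 0; torsion from ∂_3 factors > 1: none. So H_2 ≅ 0.

H_0 ≅ Z,  H_1 ≅ Z ⊕ Z/2,  H_2 = 0.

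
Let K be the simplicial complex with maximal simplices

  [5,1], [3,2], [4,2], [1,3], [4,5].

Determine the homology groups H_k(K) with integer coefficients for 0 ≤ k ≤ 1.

H_0 = Z,  H_1 = Z.

Take the total order 1 < 2 < 3 < 4 < 5 on the vertex set. Then K (dimension 1) consists of the simplices:

  0-simplices (5): [1], [2], [3], [4], [5]
  1-simplices (5): [1,3], [1,5], [2,3], [2,4], [4,5]

so the chain groups are C_0 ≅ Z^5, C_1 ≅ Z^5.

The boundary map ∂_1: C_1 → C_0 maps an edge to its endpoints' difference, ∂[p,q] = q − p. For instance
  ∂[4,5] = [5] − [4].
The 5×5 boundary matrix has rank 4 and Smith normal form diag(1,1,1,1).

Now H_k = ker ∂_k / im ∂_{k+1}, so:

  H_0: rank C_0 − rank ∂_1 = 5 − 4 = 1, and the invariant factors of ∂_1 are all 1, so H_0 = Z.
  H_1: rank ker ∂_1 − rank ∂_2 = (5 − 4) − 0 = 1, and there is no ∂_2, so H_1 = Z.

As a check, the Euler characteristic is 5 − 5 = 0, which agrees with 1 − 1 = 0.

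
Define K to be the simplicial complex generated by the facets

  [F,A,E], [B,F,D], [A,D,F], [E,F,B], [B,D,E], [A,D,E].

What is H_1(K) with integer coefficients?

H_1 = 0.

K has 5 vertices, 9 edges, 6 triangles.
rank ∂_1 = 4, rank ∂_2 = 5 ⇒ b_1 = 9 − 4 − 5 = 0; all invariant factors of ∂_2 are 1 so no torsion. So H_1 = 0.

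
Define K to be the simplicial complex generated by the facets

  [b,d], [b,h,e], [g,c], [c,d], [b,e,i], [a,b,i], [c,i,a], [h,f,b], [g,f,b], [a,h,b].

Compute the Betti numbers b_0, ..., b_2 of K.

b_0 = 1, b_1 = 2, b_2 = 0.

Order the vertices as a < b < c < d < e < f < g < h < i. Listing each simplex with vertices in this order, K has dimension 2 with simplices:

  0-simplices (9): a, b, c, d, e, f, g, h, i
  1-simplices (17): ab, ac, ah, ai, bd, be, bf, bg, bh, bi, cd, cg, ci, eh, ei, fg, fh
  2-simplices (7): abh, abi, aci, beh, bei, bfg, bfh

Hence C_0 ≅ Z^9, C_1 ≅ Z^17, C_2 ≅ Z^7.

Boundary ∂_1: C_1 → C_0 is given by ∂[p,q] = [q] − [p].
The 9×17 boundary matrix has rank 8 and Smith normal form diag(1,1,1,1,1,1,1,1).

∂_2: C_2 → C_1 maps a triangle to the signed sum of its edges. For instance
  ∂abh = bh − ah + ab,
  ∂bfg = fg − bg + bf.
The resulting 17×7 matrix has rank 7, and its Smith normal form has invariant factors (1,1,1,1,1,1,1).

Reading off H_k = ker ∂_k / im ∂_{k+1}:

  H_0: rank C_0 − rank ∂_1 = 9 − 8 = 1, and the invariant factors of ∂_1 are all 1, so H_0 ≅ Z.
  H_1: rank ker ∂_1 − rank ∂_2 = (17 − 8) − 7 = 2, and the invariant factors of ∂_2 are all 1, so H_1 ≅ Z^2.
  H_2: rank ker ∂_2 − rank ∂_3 = (7 − 7) − 0 = 0, and there is no ∂_3, so H_2 ≅ 0.

Hence the Betti numbers are b_0 = 1, b_1 = 2, b_2 = 0.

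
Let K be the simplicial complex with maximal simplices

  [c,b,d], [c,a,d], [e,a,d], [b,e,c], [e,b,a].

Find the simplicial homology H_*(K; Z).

H_0 = Z,  H_1 = Z,  H_2 = 0.

Fix the vertex order a < b < c < d < e and write every simplex with vertices in increasing order. Then dim K = 2 and the simplices of K are:

  0-simplices (5): a, b, c, d, e
  1-simplices (10): ab, ac, ad, ae, bc, bd, be, cd, ce, de
  2-simplices (5): abe, acd, ade, bcd, bce

so the chain groups are C_0 ≅ Z^5, C_1 ≅ Z^10, C_2 ≅ Z^5.

The boundary map ∂_1: C_1 → C_0 sends each edge [p,q] (with p < q) to q − p. For instance
  ∂bd = d − b.
This gives a 5×10 integer matrix of rank 4; reducing to Smith normal form yields diagonal entries (1,1,1,1).

Boundary ∂_2: C_2 → C_1 sends each 2-simplex [p,q,r] to [q,r] − [p,r] + [p,q]. For instance
  ∂acd = cd − ad + ac,
  ∂ade = de − ae + ad.
The resulting 10×5 matrix has rank 5, and its Smith normal form has invariant factors (1,1,1,1,1).

Computing H_k = (kernel of ∂_k) / (image of ∂_{k+1}):

  H_0: rank C_0 − rank ∂_1 = 5 − 4 = 1, and the invariant factors of ∂_1 are all 1, so H_0 = Z.
  H_1: rank ker ∂_1 − rank ∂_2 = (10 − 4) − 5 = 1, and the invariant factors of ∂_2 are all 1, so H_1 = Z.
  H_2: rank ker ∂_2 − rank ∂_3 = (5 − 5) − 0 = 0, and there is no ∂_3, so H_2 = 0.

As a check, the Euler characteristic is 5 − 10 + 5 = 0, which agrees with 1 − 1 + 0 = 0.
(K is a triangulation of the Möbius band.)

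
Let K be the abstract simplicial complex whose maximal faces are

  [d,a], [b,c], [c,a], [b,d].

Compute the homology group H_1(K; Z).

K has 4 vertices, 4 edges.
rank ∂_1 = 3, rank ∂_2 = 0 ⇒ b_1 = 4 − 3 − 0 = 1. So H_1 = Z.

H_1 = Z.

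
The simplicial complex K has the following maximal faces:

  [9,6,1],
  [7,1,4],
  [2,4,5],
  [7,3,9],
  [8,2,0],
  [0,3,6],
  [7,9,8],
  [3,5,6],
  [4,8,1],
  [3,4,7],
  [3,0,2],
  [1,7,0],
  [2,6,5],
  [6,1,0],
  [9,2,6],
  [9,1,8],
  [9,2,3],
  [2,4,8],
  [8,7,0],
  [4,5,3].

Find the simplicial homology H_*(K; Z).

Order the vertices as 0 < 1 < 2 < 3 < 4 < 5 < 6 < 7 < 8 < 9. Listing each simplex with vertices in this order, K has dimension 2 with simplices:

  0-simplices (10): [0], [1], [2], [3], [4], [5], [6], [7], [8], [9]
  1-simplices (30): (30 of them)
  2-simplices (20): (20 of them)

giving chain groups C_0 ≅ Z^10, C_1 ≅ Z^30, C_2 ≅ Z^20.

The boundary map ∂_1: C_1 → C_0 sends each edge [p,q] (with p < q) to q − p.
This gives a 10×30 integer matrix of rank 9; reducing to Smith normal form yields diagonal entries (1,1,1,1,1,1,1,1,1).

∂_2: C_2 → C_1 acts by ∂[p,q,r] = [q,r] − [p,r] + [p,q]. For instance
  ∂[3,4,5] = [4,5] − [3,5] + [3,4],
  ∂[7,8,9] = [8,9] − [7,9] + [7,8].
As a 30×20 matrix over Z this has rank 20, with invariant factors (1,1,1,1,1,1,1,1,1,1,1,1,1,1,1,1,1,1,1,2).

Now H_k = ker ∂_k / im ∂_{k+1}, so:

  H_0: rank C_0 − rank ∂_1 = 10 − 9 = 1, and the invariant factors of ∂_1 are all 1, so H_0 ≅ Z.
  H_1: rank ker ∂_1 − rank ∂_2 = (30 − 9) − 20 = 1, and ∂_2 has invariant factor 2 > 1, so H_1 ≅ Z ⊕ Z/2.
  H_2: rank ker ∂_2 − rank ∂_3 = (20 − 20) − 0 = 0, and there is no ∂_3, so H_2 ≅ 0.

As a check, the Euler characteristic is 10 − 30 + 20 = 0, which agrees with 1 − 1 + 0 = 0.

H_0 ≅ Z,  H_1 ≅ Z ⊕ Z/2,  H_2 = 0.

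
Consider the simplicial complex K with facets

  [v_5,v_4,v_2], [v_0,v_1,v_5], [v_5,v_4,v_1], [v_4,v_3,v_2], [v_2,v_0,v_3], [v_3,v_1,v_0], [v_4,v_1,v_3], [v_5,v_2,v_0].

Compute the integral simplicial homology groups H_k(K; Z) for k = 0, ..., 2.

H_0 ≅ Z,  H_1 = 0,  H_2 ≅ Z.

Fix the vertex order v_0 < v_1 < v_2 < v_3 < v_4 < v_5 and write every simplex with vertices in increasing order. Then dim K = 2 and the simplices of K are:

  0-simplices (6): [v_0], [v_1], [v_2], [v_3], [v_4], [v_5]
  1-simplices (12): [v_0,v_1], [v_0,v_2], [v_0,v_3], [v_0,v_5], [v_1,v_3], [v_1,v_4], [v_1,v_5], [v_2,v_3], [v_2,v_4], [v_2,v_5], [v_3,v_4], [v_4,v_5]
  2-simplices (8): [v_0,v_1,v_3], [v_0,v_1,v_5], [v_0,v_2,v_3], [v_0,v_2,v_5], [v_1,v_3,v_4], [v_1,v_4,v_5], [v_2,v_3,v_4], [v_2,v_4,v_5]

so the chain groups are C_0 ≅ Z^6, C_1 ≅ Z^12, C_2 ≅ Z^8.

The boundary map ∂_1: C_1 → C_0 maps an edge to its endpoints' difference, ∂[p,q] = q − p.
As a 6×12 matrix over Z this has rank 5, with invariant factors (1,1,1,1,1).

Boundary ∂_2: C_2 → C_1 maps a triangle to the signed sum of its edges. For instance
  ∂[v_1,v_4,v_5] = [v_4,v_5] − [v_1,v_5] + [v_1,v_4],
  ∂[v_1,v_3,v_4] = [v_3,v_4] − [v_1,v_4] + [v_1,v_3].
The 12×8 boundary matrix has rank 7 and Smith normal form diag(1,1,1,1,1,1,1).

Computing H_k = (kernel of ∂_k) / (image of ∂_{k+1}):

  H_0: rank C_0 − rank ∂_1 = 6 − 5 = 1, and the invariant factors of ∂_1 are all 1, so H_0 = Z.
  H_1: rank ker ∂_1 − rank ∂_2 = (12 − 5) − 7 = 0, and the invariant factors of ∂_2 are all 1, so H_1 = 0.
  H_2: rank ker ∂_2 − rank ∂_3 = (8 − 7) − 0 = 1, and there is no ∂_3, so H_2 = Z.

(K is a triangulation of the 2-sphere S^2.)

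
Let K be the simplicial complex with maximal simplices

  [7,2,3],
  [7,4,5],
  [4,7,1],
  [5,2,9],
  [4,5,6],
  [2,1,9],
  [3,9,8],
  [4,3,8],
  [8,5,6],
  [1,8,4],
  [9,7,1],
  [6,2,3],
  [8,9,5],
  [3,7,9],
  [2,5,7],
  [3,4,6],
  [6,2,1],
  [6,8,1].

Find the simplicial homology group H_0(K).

H_0 = Z.

K has 9 vertices, 27 edges, 18 triangles.
rank ∂_0 = 0, rank ∂_1 = 8 ⇒ b_0 = 9 − 0 − 8 = 1; all invariant factors of ∂_1 are 1 so no torsion. So H_0 = Z.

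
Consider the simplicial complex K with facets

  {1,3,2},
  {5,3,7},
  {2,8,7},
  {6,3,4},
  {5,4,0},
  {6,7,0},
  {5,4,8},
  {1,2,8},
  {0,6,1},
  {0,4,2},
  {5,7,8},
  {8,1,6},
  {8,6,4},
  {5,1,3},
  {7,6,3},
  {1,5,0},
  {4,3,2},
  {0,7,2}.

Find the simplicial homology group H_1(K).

Take the total order 0 < 1 < 2 < 3 < 4 < 5 < 6 < 7 < 8 on the vertex set. Then K (dimension 2) consists of the simplices:

  0-simplices (9): [0], [1], [2], [3], [4], [5], [6], [7], [8]
  1-simplices (27): (27 of them)
  2-simplices (18): [0,1,5], [0,1,6], [0,2,4], [0,2,7], [0,4,5], [0,6,7], [1,2,3], [1,2,8], [1,3,5], [1,6,8], [2,3,4], [2,7,8], [3,4,6], [3,5,7], [3,6,7], [4,5,8], [4,6,8], [5,7,8]

so the chain groups are C_0 ≅ Z^9, C_1 ≅ Z^27, C_2 ≅ Z^18.

∂_1: C_1 → C_0 maps an edge to its endpoints' difference, ∂[p,q] = q − p.
As a 9×27 matrix over Z this has rank 8, with invariant factors (1,1,1,1,1,1,1,1).

The boundary map ∂_2: C_2 → C_1 sends each 2-simplex [p,q,r] to [q,r] − [p,r] + [p,q]. For instance
  ∂[0,1,5] = [1,5] − [0,5] + [0,1],
  ∂[1,2,8] = [2,8] − [1,8] + [1,2].
As a 27×18 matrix over Z this has rank 17, with invariant factors (1,1,1,1,1,1,1,1,1,1,1,1,1,1,1,1,1).

Reading off H_k = ker ∂_k / im ∂_{k+1}:

  H_1: rank ker ∂_1 − rank ∂_2 = (27 − 8) − 17 = 2, and the invariant factors of ∂_2 are all 1, so H_1 = Z^2.

H_1 ≅ Z^2.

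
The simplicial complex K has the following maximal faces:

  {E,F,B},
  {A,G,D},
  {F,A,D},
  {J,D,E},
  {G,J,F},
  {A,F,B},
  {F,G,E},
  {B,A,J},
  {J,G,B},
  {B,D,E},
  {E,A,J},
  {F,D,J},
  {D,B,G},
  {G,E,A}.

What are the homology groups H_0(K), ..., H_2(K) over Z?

Take the total order A < B < D < E < F < G < J on the vertex set. Then K (dimension 2) consists of the simplices:

  0-simplices (7): A, B, D, E, F, G, J
  1-simplices (21): AB, AD, AE, AF, AG, AJ, BD, BE, BF, BG, BJ, DE, DF, DG, DJ, EF, EG, EJ, FG, FJ, GJ
  2-simplices (14): ABF, ABJ, ADF, ADG, AEG, AEJ, BDE, BDG, BEF, BGJ, DEJ, DFJ, EFG, FGJ

so the chain groups are C_0 ≅ Z^7, C_1 ≅ Z^21, C_2 ≅ Z^14.

The boundary map ∂_1: C_1 → C_0 sends each edge [p,q] (with p < q) to q − p.
This gives a 7×21 integer matrix of rank 6; reducing to Smith normal form yields diagonal entries (1,1,1,1,1,1).

The boundary map ∂_2: C_2 → C_1 acts by ∂[p,q,r] = [q,r] − [p,r] + [p,q]. For instance
  ∂ADG = DG − AG + AD,
  ∂DEJ = EJ − DJ + DE.
The resulting 21×14 matrix has rank 13, and its Smith normal form has invariant factors (1,1,1,1,1,1,1,1,1,1,1,1,1).

From H_k ≅ ker(∂_k) / im(∂_{k+1}) we obtain:

  H_0: rank C_0 − rank ∂_1 = 7 − 6 = 1, and the invariant factors of ∂_1 are all 1, so H_0 ≅ Z.
  H_1: rank ker ∂_1 − rank ∂_2 = (21 − 6) − 13 = 2, and the invariant factors of ∂_2 are all 1, so H_1 ≅ Z^2.
  H_2: rank ker ∂_2 − rank ∂_3 = (14 − 13) − 0 = 1, and there is no ∂_3, so H_2 ≅ Z.

As a check, the Euler characteristic is 7 − 21 + 14 = 0, which agrees with 1 − 2 + 1 = 0.
(K is a triangulation of the torus T^2.)

H_0 = Z,  H_1 = Z^2,  H_2 = Z.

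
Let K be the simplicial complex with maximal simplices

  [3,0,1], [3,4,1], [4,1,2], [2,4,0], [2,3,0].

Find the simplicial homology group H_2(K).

H_2 ≅ 0.

Fix the vertex order 0 < 1 < 2 < 3 < 4 and write every simplex with vertices in increasing order. Then dim K = 2 and the simplices of K are:

  0-simplices (5): [0], [1], [2], [3], [4]
  1-simplices (10): [0,1], [0,2], [0,3], [0,4], [1,2], [1,3], [1,4], [2,3], [2,4], [3,4]
  2-simplices (5): [0,1,3], [0,2,3], [0,2,4], [1,2,4], [1,3,4]

giving chain groups C_0 ≅ Z^5, C_1 ≅ Z^10, C_2 ≅ Z^5.

Boundary ∂_1: C_1 → C_0 is given by ∂[p,q] = [q] − [p].
This gives a 5×10 integer matrix of rank 4; reducing to Smith normal form yields diagonal entries (1,1,1,1).

The boundary map ∂_2: C_2 → C_1 acts by ∂[p,q,r] = [q,r] − [p,r] + [p,q]. For instance
  ∂[0,1,3] = [1,3] − [0,3] + [0,1],
  ∂[1,3,4] = [3,4] − [1,4] + [1,3].
As a 10×5 matrix over Z this has rank 5, with invariant factors (1,1,1,1,1).

Reading off H_k = ker ∂_k / im ∂_{k+1}:

  H_2: rank ker ∂_2 − rank ∂_3 = (5 − 5) − 0 = 0, and there is no ∂_3, so H_2 = 0.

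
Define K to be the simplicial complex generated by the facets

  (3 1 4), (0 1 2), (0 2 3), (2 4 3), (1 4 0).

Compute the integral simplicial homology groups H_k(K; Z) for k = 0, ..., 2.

H_0 = Z,  H_1 = Z,  H_2 = 0.

Fix the vertex order 0 < 1 < 2 < 3 < 4 and write every simplex with vertices in increasing order. Then dim K = 2 and the simplices of K are:

  0-simplices (5): [0], [1], [2], [3], [4]
  1-simplices (10): [0,1], [0,2], [0,3], [0,4], [1,2], [1,3], [1,4], [2,3], [2,4], [3,4]
  2-simplices (5): [0,1,2], [0,1,4], [0,2,3], [1,3,4], [2,3,4]

so the chain groups are C_0 ≅ Z^5, C_1 ≅ Z^10, C_2 ≅ Z^5.

The boundary map ∂_1: C_1 → C_0 maps an edge to its endpoints' difference, ∂[p,q] = q − p. For instance
  ∂[1,2] = [2] − [1].
The 5×10 boundary matrix has rank 4 and Smith normal form diag(1,1,1,1).

∂_2: C_2 → C_1 maps a triangle to the signed sum of its edges. For instance
  ∂[0,2,3] = [2,3] − [0,3] + [0,2],
  ∂[0,1,2] = [1,2] − [0,2] + [0,1].
As a 10×5 matrix over Z this has rank 5, with invariant factors (1,1,1,1,1).

From H_k ≅ ker(∂_k) / im(∂_{k+1}) we obtain:

  H_0: rank C_0 − rank ∂_1 = 5 − 4 = 1, and the invariant factors of ∂_1 are all 1, so H_0 ≅ Z.
  H_1: rank ker ∂_1 − rank ∂_2 = (10 − 4) − 5 = 1, and the invariant factors of ∂_2 are all 1, so H_1 ≅ Z.
  H_2: rank ker ∂_2 − rank ∂_3 = (5 − 5) − 0 = 0, and there is no ∂_3, so H_2 ≅ 0.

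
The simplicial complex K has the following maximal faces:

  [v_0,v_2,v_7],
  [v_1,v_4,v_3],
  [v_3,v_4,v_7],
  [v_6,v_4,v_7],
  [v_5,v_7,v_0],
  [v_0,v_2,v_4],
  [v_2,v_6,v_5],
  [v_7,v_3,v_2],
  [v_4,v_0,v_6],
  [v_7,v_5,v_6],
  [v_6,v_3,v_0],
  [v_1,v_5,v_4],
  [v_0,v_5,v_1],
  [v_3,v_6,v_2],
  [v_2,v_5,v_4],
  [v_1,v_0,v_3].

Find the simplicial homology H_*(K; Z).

H_0 ≅ Z,  H_1 ≅ Z^2,  H_2 ≅ Z.

Order the vertices as v_0 < v_1 < v_2 < v_3 < v_4 < v_5 < v_6 < v_7. Listing each simplex with vertices in this order, K has dimension 2 with simplices:

  0-simplices (8): [v_0], [v_1], [v_2], [v_3], [v_4], [v_5], [v_6], [v_7]
  1-simplices (24): (24 of them)
  2-simplices (16): (16 of them)

giving chain groups C_0 ≅ Z^8, C_1 ≅ Z^24, C_2 ≅ Z^16.

∂_1: C_1 → C_0 sends each edge [p,q] (with p < q) to q − p.
As a 8×24 matrix over Z this has rank 7, with invariant factors (1,1,1,1,1,1,1).

Boundary ∂_2: C_2 → C_1 maps a triangle to the signed sum of its edges. For instance
  ∂[v_2,v_3,v_7] = [v_3,v_7] − [v_2,v_7] + [v_2,v_3],
  ∂[v_0,v_2,v_4] = [v_2,v_4] − [v_0,v_4] + [v_0,v_2].
The 24×16 boundary matrix has rank 15 and Smith normal form diag(1,1,1,1,1,1,1,1,1,1,1,1,1,1,1).

Reading off H_k = ker ∂_k / im ∂_{k+1}:

  H_0: rank C_0 − rank ∂_1 = 8 − 7 = 1, and the invariant factors of ∂_1 are all 1, so H_0 = Z.
  H_1: rank ker ∂_1 − rank ∂_2 = (24 − 7) − 15 = 2, and the invariant factors of ∂_2 are all 1, so H_1 = Z^2.
  H_2: rank ker ∂_2 − rank ∂_3 = (16 − 15) − 0 = 1, and there is no ∂_3, so H_2 = Z.

(K is a triangulation of the torus T^2.)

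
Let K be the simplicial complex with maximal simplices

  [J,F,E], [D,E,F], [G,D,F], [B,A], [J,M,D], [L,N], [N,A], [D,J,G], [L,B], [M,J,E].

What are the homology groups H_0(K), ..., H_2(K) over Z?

H_0 = Z^2,  H_1 = Z^2,  H_2 = 0.

Order the vertices as A < B < D < E < F < G < J < L < M < N. Listing each simplex with vertices in this order, K has dimension 2 with simplices:

  0-simplices (10): A, B, D, E, F, G, J, L, M, N
  1-simplices (16): AB, AN, BL, DE, DF, DG, DJ, DM, EF, EJ, EM, FG, FJ, GJ, JM, LN
  2-simplices (6): DEF, DFG, DGJ, DJM, EFJ, EJM

Hence C_0 ≅ Z^10, C_1 ≅ Z^16, C_2 ≅ Z^6.

The boundary map ∂_1: C_1 → C_0 sends each edge [p,q] (with p < q) to q − p. For instance
  ∂DE = E − D.
The resulting 10×16 matrix has rank 8, and its Smith normal form has invariant factors (1,1,1,1,1,1,1,1).

∂_2: C_2 → C_1 acts by ∂[p,q,r] = [q,r] − [p,r] + [p,q]. For instance
  ∂EFJ = FJ − EJ + EF,
  ∂DJM = JM − DM + DJ.
This gives a 16×6 integer matrix of rank 6; reducing to Smith normal form yields diagonal entries (1,1,1,1,1,1).

Computing H_k = (kernel of ∂_k) / (image of ∂_{k+1}):

  H_0: rank C_0 − rank ∂_1 = 10 − 8 = 2, and the invariant factors of ∂_1 are all 1, so H_0 = Z^2.
  H_1: rank ker ∂_1 − rank ∂_2 = (16 − 8) − 6 = 2, and the invariant factors of ∂_2 are all 1, so H_1 = Z^2.
  H_2: rank ker ∂_2 − rank ∂_3 = (6 − 6) − 0 = 0, and there is no ∂_3, so H_2 = 0.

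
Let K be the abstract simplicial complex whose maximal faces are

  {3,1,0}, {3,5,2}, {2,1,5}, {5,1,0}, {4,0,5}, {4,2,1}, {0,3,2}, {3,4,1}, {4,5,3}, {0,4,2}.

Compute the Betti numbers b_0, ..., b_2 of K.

K has 6 vertices, 15 edges, 10 triangles.
rank ∂_0 = 0, rank ∂_1 = 5 ⇒ b_0 = 6 − 0 − 5 = 1; all invariant factors of ∂_1 are 1 so no torsion. So H_0 ≅ Z.
rank ∂_1 = 5, rank ∂_2 = 10 ⇒ b_1 = 15 − 5 − 10 = 0; ∂_2 has invariant factor(s) [2] giving torsion. So H_1 ≅ Z/2.
rank ∂_2 = 10, rank ∂_3 = 0 ⇒ b_2 = 10 − 10 − 0 = 0. So H_2 ≅ 0.

b_0 = 1, b_1 = 0, b_2 = 0.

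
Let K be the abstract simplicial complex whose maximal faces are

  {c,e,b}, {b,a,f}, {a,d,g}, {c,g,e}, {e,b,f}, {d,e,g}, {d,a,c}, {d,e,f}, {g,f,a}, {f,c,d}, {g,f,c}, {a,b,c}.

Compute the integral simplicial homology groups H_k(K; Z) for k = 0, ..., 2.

H_0 = Z,  H_1 = Z/2Z,  H_2 = 0.

Take the total order a < b < c < d < e < f < g on the vertex set. Then K (dimension 2) consists of the simplices:

  0-simplices (7): a, b, c, d, e, f, g
  1-simplices (18): ab, ac, ad, af, ag, bc, be, bf, cd, ce, cf, cg, de, df, dg, ef, eg, fg
  2-simplices (12): abc, abf, acd, adg, afg, bce, bef, cdf, ceg, cfg, def, deg

so the chain groups are C_0 ≅ Z^7, C_1 ≅ Z^18, C_2 ≅ Z^12.

Boundary ∂_1: C_1 → C_0 sends each edge [p,q] (with p < q) to q − p.
This gives a 7×18 integer matrix of rank 6; reducing to Smith normal form yields diagonal entries (1,1,1,1,1,1).

Boundary ∂_2: C_2 → C_1 acts by ∂[p,q,r] = [q,r] − [p,r] + [p,q]. For instance
  ∂def = ef − df + de,
  ∂cfg = fg − cg + cf.
This gives a 18×12 integer matrix of rank 12; reducing to Smith normal form yields diagonal entries (1,1,1,1,1,1,1,1,1,1,1,2).

Now H_k = ker ∂_k / im ∂_{k+1}, so:

  H_0: rank C_0 − rank ∂_1 = 7 − 6 = 1, and the invariant factors of ∂_1 are all 1, so H_0 ≅ Z.
  H_1: rank ker ∂_1 − rank ∂_2 = (18 − 6) − 12 = 0, and ∂_2 has invariant factor 2 > 1, so H_1 ≅ Z/2Z.
  H_2: rank ker ∂_2 − rank ∂_3 = (12 − 12) − 0 = 0, and there is no ∂_3, so H_2 ≅ 0.

As a check, the Euler characteristic is 7 − 18 + 12 = 1, which agrees with 1 − 0 + 0 = 1.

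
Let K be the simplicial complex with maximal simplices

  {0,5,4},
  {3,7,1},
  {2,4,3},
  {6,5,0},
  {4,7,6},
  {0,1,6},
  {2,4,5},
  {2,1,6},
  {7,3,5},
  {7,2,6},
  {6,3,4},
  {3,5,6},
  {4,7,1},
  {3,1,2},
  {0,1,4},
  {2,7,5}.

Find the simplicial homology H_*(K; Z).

Order the vertices as 0 < 1 < 2 < 3 < 4 < 5 < 6 < 7. Listing each simplex with vertices in this order, K has dimension 2 with simplices:

  0-simplices (8): [0], [1], [2], [3], [4], [5], [6], [7]
  1-simplices (24): (24 of them)
  2-simplices (16): [0,1,4], [0,1,6], [0,4,5], [0,5,6], [1,2,3], [1,2,6], [1,3,7], [1,4,7], [2,3,4], [2,4,5], [2,5,7], [2,6,7], [3,4,6], [3,5,6], [3,5,7], [4,6,7]

so the chain groups are C_0 ≅ Z^8, C_1 ≅ Z^24, C_2 ≅ Z^16.

The boundary map ∂_1: C_1 → C_0 is given by ∂[p,q] = [q] − [p].
The 8×24 boundary matrix has rank 7 and Smith normal form diag(1,1,1,1,1,1,1).

Boundary ∂_2: C_2 → C_1 sends each 2-simplex [p,q,r] to [q,r] − [p,r] + [p,q]. For instance
  ∂[0,1,6] = [1,6] − [0,6] + [0,1],
  ∂[0,4,5] = [4,5] − [0,5] + [0,4].
The 24×16 boundary matrix has rank 15 and Smith normal form diag(1,1,1,1,1,1,1,1,1,1,1,1,1,1,1).

Reading off H_k = ker ∂_k / im ∂_{k+1}:

  H_0: rank C_0 − rank ∂_1 = 8 − 7 = 1, and the invariant factors of ∂_1 are all 1, so H_0 = Z.
  H_1: rank ker ∂_1 − rank ∂_2 = (24 − 7) − 15 = 2, and the invariant factors of ∂_2 are all 1, so H_1 = Z^2.
  H_2: rank ker ∂_2 − rank ∂_3 = (16 − 15) − 0 = 1, and there is no ∂_3, so H_2 = Z.

H_0 ≅ Z,  H_1 ≅ Z^2,  H_2 ≅ Z.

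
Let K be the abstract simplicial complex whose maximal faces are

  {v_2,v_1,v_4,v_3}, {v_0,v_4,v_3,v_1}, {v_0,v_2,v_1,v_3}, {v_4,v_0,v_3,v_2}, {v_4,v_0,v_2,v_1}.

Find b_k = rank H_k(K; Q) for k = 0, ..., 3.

b_0 = 1, b_1 = 0, b_2 = 0, b_3 = 1.

Order the vertices as v_0 < v_1 < v_2 < v_3 < v_4. Listing each simplex with vertices in this order, K has dimension 3 with simplices:

  0-simplices (5): [v_0], [v_1], [v_2], [v_3], [v_4]
  1-simplices (10): [v_0,v_1], [v_0,v_2], [v_0,v_3], [v_0,v_4], [v_1,v_2], [v_1,v_3], [v_1,v_4], [v_2,v_3], [v_2,v_4], [v_3,v_4]
  2-simplices (10): [v_0,v_1,v_2], [v_0,v_1,v_3], [v_0,v_1,v_4], [v_0,v_2,v_3], [v_0,v_2,v_4], [v_0,v_3,v_4], [v_1,v_2,v_3], [v_1,v_2,v_4], [v_1,v_3,v_4], [v_2,v_3,v_4]
  3-simplices (5): [v_0,v_1,v_2,v_3], [v_0,v_1,v_2,v_4], [v_0,v_1,v_3,v_4], [v_0,v_2,v_3,v_4], [v_1,v_2,v_3,v_4]

giving chain groups C_0 ≅ Z^5, C_1 ≅ Z^10, C_2 ≅ Z^10, C_3 ≅ Z^5.

Boundary ∂_1: C_1 → C_0 maps an edge to its endpoints' difference, ∂[p,q] = q − p.
The 5×10 boundary matrix has rank 4 and Smith normal form diag(1,1,1,1).

Boundary ∂_2: C_2 → C_1 acts by ∂[p,q,r] = [q,r] − [p,r] + [p,q]. For instance
  ∂[v_2,v_3,v_4] = [v_3,v_4] − [v_2,v_4] + [v_2,v_3],
  ∂[v_1,v_2,v_4] = [v_2,v_4] − [v_1,v_4] + [v_1,v_2].
As a 10×10 matrix over Z this has rank 6, with invariant factors (1,1,1,1,1,1).

The boundary map ∂_3: C_3 → C_2 sends each 3-simplex σ to the alternating sum Σ_i (−1)^i (σ with its i-th vertex removed). For instance
  ∂[v_0,v_1,v_2,v_3] = [v_1,v_2,v_3] − [v_0,v_2,v_3] + [v_0,v_1,v_3] − [v_0,v_1,v_2],
  ∂[v_0,v_2,v_3,v_4] = [v_2,v_3,v_4] − [v_0,v_3,v_4] + [v_0,v_2,v_4] − [v_0,v_2,v_3].
The 10×5 boundary matrix has rank 4 and Smith normal form diag(1,1,1,1).

Computing H_k = (kernel of ∂_k) / (image of ∂_{k+1}):

  H_0: rank C_0 − rank ∂_1 = 5 − 4 = 1, and the invariant factors of ∂_1 are all 1, so H_0 ≅ Z.
  H_1: rank ker ∂_1 − rank ∂_2 = (10 − 4) − 6 = 0, and the invariant factors of ∂_2 are all 1, so H_1 ≅ 0.
  H_2: rank ker ∂_2 − rank ∂_3 = (10 − 6) − 4 = 0, and the invariant factors of ∂_3 are all 1, so H_2 ≅ 0.
  H_3: rank ker ∂_3 − rank ∂_4 = (5 − 4) − 0 = 1, and there is no ∂_4, so H_3 ≅ Z.

As a check, the Euler characteristic is 5 − 10 + 10 − 5 = 0, which agrees with 1 − 0 + 0 − 1 = 0.
(K is a triangulation of the 3-sphere S^3.)

Hence the Betti numbers are b_0 = 1, b_1 = 0, b_2 = 0, b_3 = 1.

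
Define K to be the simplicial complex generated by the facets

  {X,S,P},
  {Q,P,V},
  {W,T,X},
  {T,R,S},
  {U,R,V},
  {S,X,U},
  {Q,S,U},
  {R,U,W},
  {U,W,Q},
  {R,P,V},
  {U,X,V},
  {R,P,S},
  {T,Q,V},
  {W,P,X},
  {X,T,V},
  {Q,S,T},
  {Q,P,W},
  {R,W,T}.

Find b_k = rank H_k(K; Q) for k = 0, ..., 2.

Order the vertices as P < Q < R < S < T < U < V < W < X. Listing each simplex with vertices in this order, K has dimension 2 with simplices:

  0-simplices (9): P, Q, R, S, T, U, V, W, X
  1-simplices (27): PQ, PR, PS, PV, PW, PX, QS, QT, QU, QV, QW, RS, RT, RU, RV, RW, ST, SU, SX, TV, TW, TX, UV, UW, UX, VX, WX
  2-simplices (18): PQV, PQW, PRS, PRV, PSX, PWX, QST, QSU, QTV, QUW, RST, RTW, RUV, RUW, SUX, TVX, TWX, UVX

giving chain groups C_0 ≅ Z^9, C_1 ≅ Z^27, C_2 ≅ Z^18.

∂_1: C_1 → C_0 sends each edge [p,q] (with p < q) to q − p. For instance
  ∂QS = S − Q.
The 9×27 boundary matrix has rank 8 and Smith normal form diag(1,1,1,1,1,1,1,1).

The boundary map ∂_2: C_2 → C_1 sends each 2-simplex [p,q,r] to [q,r] − [p,r] + [p,q]. For instance
  ∂PRV = RV − PV + PR,
  ∂QTV = TV − QV + QT.
The resulting 27×18 matrix has rank 17, and its Smith normal form has invariant factors (1,1,1,1,1,1,1,1,1,1,1,1,1,1,1,1,1).

Now H_k = ker ∂_k / im ∂_{k+1}, so:

  H_0: rank C_0 − rank ∂_1 = 9 − 8 = 1, and the invariant factors of ∂_1 are all 1, so H_0 ≅ Z.
  H_1: rank ker ∂_1 − rank ∂_2 = (27 − 8) − 17 = 2, and the invariant factors of ∂_2 are all 1, so H_1 ≅ Z^2.
  H_2: rank ker ∂_2 − rank ∂_3 = (18 − 17) − 0 = 1, and there is no ∂_3, so H_2 ≅ Z.

Hence the Betti numbers are b_0 = 1, b_1 = 2, b_2 = 1.

b_0 = 1, b_1 = 2, b_2 = 1.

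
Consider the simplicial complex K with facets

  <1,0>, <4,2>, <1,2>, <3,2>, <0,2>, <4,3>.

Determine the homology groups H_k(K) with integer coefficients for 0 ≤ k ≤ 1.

We work with the vertex ordering 0 < 1 < 2 < 3 < 4. The simplices of K, each written with vertices in increasing order, are:

  0-simplices (5): [0], [1], [2], [3], [4]
  1-simplices (6): [0,1], [0,2], [1,2], [2,3], [2,4], [3,4]

so the chain groups are C_0 ≅ Z^5, C_1 ≅ Z^6.

∂_1: C_1 → C_0 maps an edge to its endpoints' difference, ∂[p,q] = q − p. For instance
  ∂[2,4] = [4] − [2].
This gives a 5×6 integer matrix of rank 4; reducing to Smith normal form yields diagonal entries (1,1,1,1).

Computing H_k = (kernel of ∂_k) / (image of ∂_{k+1}):

  H_0: rank C_0 − rank ∂_1 = 5 − 4 = 1, and the invariant factors of ∂_1 are all 1, so H_0 ≅ Z.
  H_1: rank ker ∂_1 − rank ∂_2 = (6 − 4) − 0 = 2, and there is no ∂_2, so H_1 ≅ Z^2.

As a check, the Euler characteristic is 5 − 6 = -1, which agrees with 1 − 2 = -1.
(K is a triangulation of a wedge of 2 circles.)

H_0 = Z,  H_1 = Z^2.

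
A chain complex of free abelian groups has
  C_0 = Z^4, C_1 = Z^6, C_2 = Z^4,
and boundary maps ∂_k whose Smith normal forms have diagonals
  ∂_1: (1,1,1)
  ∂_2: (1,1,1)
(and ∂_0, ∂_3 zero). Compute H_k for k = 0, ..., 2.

H_0 ≅ Z,  H_1 = 0,  H_2 ≅ Z.

H_0: b_0 = 4 − 0 − 3 = 1; torsion from ∂_1 factors > 1: none. So H_0 ≅ Z.
H_1: b_1 = 6 − 3 − 3 = 0; torsion from ∂_2 factors > 1: none. So H_1 ≅ 0.
H_2: b_2 = 4 − 3 − 0 = 1; torsion from ∂_3 factors > 1: none. So H_2 ≅ Z.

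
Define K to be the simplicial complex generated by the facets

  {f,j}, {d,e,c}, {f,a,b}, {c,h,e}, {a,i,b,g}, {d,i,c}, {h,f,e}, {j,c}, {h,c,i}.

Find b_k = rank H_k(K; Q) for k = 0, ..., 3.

Take the total order a < b < c < d < e < f < g < h < i < j on the vertex set. Then K (dimension 3) consists of the simplices:

  0-simplices (10): a, b, c, d, e, f, g, h, i, j
  1-simplices (20): ab, af, ag, ai, bf, bg, bi, cd, ce, ch, ci, cj, de, di, ef, eh, fh, fj, gi, hi
  2-simplices (10): abf, abg, abi, agi, bgi, cde, cdi, ceh, chi, efh
  3-simplices (1): abgi

giving chain groups C_0 ≅ Z^10, C_1 ≅ Z^20, C_2 ≅ Z^10, C_3 ≅ Z^1.

Boundary ∂_1: C_1 → C_0 sends each edge [p,q] (with p < q) to q − p. For instance
  ∂ef = f − e.
This gives a 10×20 integer matrix of rank 9; reducing to Smith normal form yields diagonal entries (1,1,1,1,1,1,1,1,1).

Boundary ∂_2: C_2 → C_1 acts by ∂[p,q,r] = [q,r] − [p,r] + [p,q]. For instance
  ∂abg = bg − ag + ab,
  ∂abf = bf − af + ab.
The 20×10 boundary matrix has rank 9 and Smith normal form diag(1,1,1,1,1,1,1,1,1).

∂_3: C_3 → C_2 sends each 3-simplex σ to the alternating sum Σ_i (−1)^i (σ with its i-th vertex removed). For instance
  ∂abgi = bgi − agi + abi − abg.
As a 10×1 matrix over Z this has rank 1, with invariant factors (1).

Computing H_k = (kernel of ∂_k) / (image of ∂_{k+1}):

  H_0: rank C_0 − rank ∂_1 = 10 − 9 = 1, and the invariant factors of ∂_1 are all 1, so H_0 ≅ Z.
  H_1: rank ker ∂_1 − rank ∂_2 = (20 − 9) − 9 = 2, and the invariant factors of ∂_2 are all 1, so H_1 ≅ Z^2.
  H_2: rank ker ∂_2 − rank ∂_3 = (10 − 9) − 1 = 0, and the invariant factors of ∂_3 are all 1, so H_2 ≅ 0.
  H_3: rank ker ∂_3 − rank ∂_4 = (1 − 1) − 0 = 0, and there is no ∂_4, so H_3 ≅ 0.

As a check, the Euler characteristic is 10 − 20 + 10 − 1 = -1, which agrees with 1 − 2 + 0 − 0 = -1.

Hence the Betti numbers are b_0 = 1, b_1 = 2, b_2 = 0, b_3 = 0.

b_0 = 1, b_1 = 2, b_2 = 0, b_3 = 0.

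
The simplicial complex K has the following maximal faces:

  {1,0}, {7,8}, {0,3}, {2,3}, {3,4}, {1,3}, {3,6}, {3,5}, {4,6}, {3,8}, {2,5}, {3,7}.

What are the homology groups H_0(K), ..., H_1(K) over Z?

H_0 ≅ Z,  H_1 ≅ Z^4.

Fix the vertex order 0 < 1 < 2 < 3 < 4 < 5 < 6 < 7 < 8 and write every simplex with vertices in increasing order. Then dim K = 1 and the simplices of K are:

  0-simplices (9): [0], [1], [2], [3], [4], [5], [6], [7], [8]
  1-simplices (12): [0,1], [0,3], [1,3], [2,3], [2,5], [3,4], [3,5], [3,6], [3,7], [3,8], [4,6], [7,8]

giving chain groups C_0 ≅ Z^9, C_1 ≅ Z^12.

The boundary map ∂_1: C_1 → C_0 maps an edge to its endpoints' difference, ∂[p,q] = q − p. For instance
  ∂[3,8] = [8] − [3].
The 9×12 boundary matrix has rank 8 and Smith normal form diag(1,1,1,1,1,1,1,1).

Computing H_k = (kernel of ∂_k) / (image of ∂_{k+1}):

  H_0: rank C_0 − rank ∂_1 = 9 − 8 = 1, and the invariant factors of ∂_1 are all 1, so H_0 = Z.
  H_1: rank ker ∂_1 − rank ∂_2 = (12 − 8) − 0 = 4, and there is no ∂_2, so H_1 = Z^4.

As a check, the Euler characteristic is 9 − 12 = -3, which agrees with 1 − 4 = -3.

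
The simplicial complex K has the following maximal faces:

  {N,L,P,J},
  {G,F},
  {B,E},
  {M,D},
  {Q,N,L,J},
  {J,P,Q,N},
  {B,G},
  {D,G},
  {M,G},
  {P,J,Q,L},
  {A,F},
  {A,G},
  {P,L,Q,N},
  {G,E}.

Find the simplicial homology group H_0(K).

Take the total order A < B < D < E < F < G < J < L < M < N < P < Q on the vertex set. Then K (dimension 3) consists of the simplices:

  0-simplices (12): A, B, D, E, F, G, J, L, M, N, P, Q
  1-simplices (19): AF, AG, BE, BG, DG, DM, EG, FG, GM, JL, JN, JP, JQ, LN, LP, LQ, NP, NQ, PQ
  2-simplices (10): JLN, JLP, JLQ, JNP, JNQ, JPQ, LNP, LNQ, LPQ, NPQ
  3-simplices (5): JLNP, JLNQ, JLPQ, JNPQ, LNPQ

giving chain groups C_0 ≅ Z^12, C_1 ≅ Z^19, C_2 ≅ Z^10, C_3 ≅ Z^5.

The boundary map ∂_1: C_1 → C_0 is given by ∂[p,q] = [q] − [p]. For instance
  ∂JL = L − J.
This gives a 12×19 integer matrix of rank 10; reducing to Smith normal form yields diagonal entries (1,1,1,1,1,1,1,1,1,1).

∂_2: C_2 → C_1 maps a triangle to the signed sum of its edges. For instance
  ∂JPQ = PQ − JQ + JP,
  ∂LPQ = PQ − LQ + LP.
As a 19×10 matrix over Z this has rank 6, with invariant factors (1,1,1,1,1,1).

The boundary map ∂_3: C_3 → C_2 sends each 3-simplex σ to the alternating sum Σ_i (−1)^i (σ with its i-th vertex removed). For instance
  ∂JLPQ = LPQ − JPQ + JLQ − JLP,
  ∂JNPQ = NPQ − JPQ + JNQ − JNP.
As a 10×5 matrix over Z this has rank 4, with invariant factors (1,1,1,1).

Now H_k = ker ∂_k / im ∂_{k+1}, so:

  H_0: rank C_0 − rank ∂_1 = 12 − 10 = 2, and the invariant factors of ∂_1 are all 1, so H_0 = Z^2.

(K is a triangulation of the disjoint union of the 3-sphere S^3 and a wedge of 3 circles.)

H_0 ≅ Z^2.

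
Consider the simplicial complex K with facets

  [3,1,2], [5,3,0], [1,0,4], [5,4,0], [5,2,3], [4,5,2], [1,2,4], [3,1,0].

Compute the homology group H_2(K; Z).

H_2 = Z.

We work with the vertex ordering 0 < 1 < 2 < 3 < 4 < 5. The simplices of K, each written with vertices in increasing order, are:

  0-simplices (6): [0], [1], [2], [3], [4], [5]
  1-simplices (12): [0,1], [0,3], [0,4], [0,5], [1,2], [1,3], [1,4], [2,3], [2,4], [2,5], [3,5], [4,5]
  2-simplices (8): [0,1,3], [0,1,4], [0,3,5], [0,4,5], [1,2,3], [1,2,4], [2,3,5], [2,4,5]

Hence C_0 ≅ Z^6, C_1 ≅ Z^12, C_2 ≅ Z^8.

Boundary ∂_1: C_1 → C_0 sends each edge [p,q] (with p < q) to q − p.
The resulting 6×12 matrix has rank 5, and its Smith normal form has invariant factors (1,1,1,1,1).

∂_2: C_2 → C_1 sends each 2-simplex [p,q,r] to [q,r] − [p,r] + [p,q]. For instance
  ∂[1,2,4] = [2,4] − [1,4] + [1,2],
  ∂[0,1,4] = [1,4] − [0,4] + [0,1].
This gives a 12×8 integer matrix of rank 7; reducing to Smith normal form yields diagonal entries (1,1,1,1,1,1,1).

Reading off H_k = ker ∂_k / im ∂_{k+1}:

  H_2: rank ker ∂_2 − rank ∂_3 = (8 − 7) − 0 = 1, and there is no ∂_3, so H_2 = Z.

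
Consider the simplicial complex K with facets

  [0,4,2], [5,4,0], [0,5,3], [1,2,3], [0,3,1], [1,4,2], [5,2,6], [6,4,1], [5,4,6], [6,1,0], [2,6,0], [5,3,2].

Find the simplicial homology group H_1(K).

H_1 ≅ Z/2.

We work with the vertex ordering 0 < 1 < 2 < 3 < 4 < 5 < 6. The simplices of K, each written with vertices in increasing order, are:

  0-simplices (7): [0], [1], [2], [3], [4], [5], [6]
  1-simplices (18): [0,1], [0,2], [0,3], [0,4], [0,5], [0,6], [1,2], [1,3], [1,4], [1,6], [2,3], [2,4], [2,5], [2,6], [3,5], [4,5], [4,6], [5,6]
  2-simplices (12): [0,1,3], [0,1,6], [0,2,4], [0,2,6], [0,3,5], [0,4,5], [1,2,3], [1,2,4], [1,4,6], [2,3,5], [2,5,6], [4,5,6]

so the chain groups are C_0 ≅ Z^7, C_1 ≅ Z^18, C_2 ≅ Z^12.

Boundary ∂_1: C_1 → C_0 is given by ∂[p,q] = [q] − [p]. For instance
  ∂[0,6] = [6] − [0].
The resulting 7×18 matrix has rank 6, and its Smith normal form has invariant factors (1,1,1,1,1,1).

The boundary map ∂_2: C_2 → C_1 acts by ∂[p,q,r] = [q,r] − [p,r] + [p,q]. For instance
  ∂[1,4,6] = [4,6] − [1,6] + [1,4],
  ∂[0,2,4] = [2,4] − [0,4] + [0,2].
As a 18×12 matrix over Z this has rank 12, with invariant factors (1,1,1,1,1,1,1,1,1,1,1,2).

Reading off H_k = ker ∂_k / im ∂_{k+1}:

  H_1: rank ker ∂_1 − rank ∂_2 = (18 − 6) − 12 = 0, and ∂_2 has invariant factor 2 > 1, so H_1 ≅ Z/2.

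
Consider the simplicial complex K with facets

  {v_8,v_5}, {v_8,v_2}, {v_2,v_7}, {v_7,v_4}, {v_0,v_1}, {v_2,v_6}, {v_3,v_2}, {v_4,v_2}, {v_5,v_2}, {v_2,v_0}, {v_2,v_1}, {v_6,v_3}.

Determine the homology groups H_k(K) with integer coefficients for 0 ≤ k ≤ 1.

K has 9 vertices, 12 edges.
rank ∂_0 = 0, rank ∂_1 = 8 ⇒ b_0 = 9 − 0 − 8 = 1; all invariant factors of ∂_1 are 1 so no torsion. So H_0 = Z.
rank ∂_1 = 8, rank ∂_2 = 0 ⇒ b_1 = 12 − 8 − 0 = 4. So H_1 = Z^4.

H_0 = Z,  H_1 = Z^4.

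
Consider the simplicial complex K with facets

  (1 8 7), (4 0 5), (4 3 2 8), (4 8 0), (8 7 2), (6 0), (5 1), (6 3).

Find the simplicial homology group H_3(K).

We work with the vertex ordering 0 < 1 < 2 < 3 < 4 < 5 < 6 < 7 < 8. The simplices of K, each written with vertices in increasing order, are:

  0-simplices (9): [0], [1], [2], [3], [4], [5], [6], [7], [8]
  1-simplices (17): [0,4], [0,5], [0,6], [0,8], [1,5], [1,7], [1,8], [2,3], [2,4], [2,7], [2,8], [3,4], [3,6], [3,8], [4,5], [4,8], [7,8]
  2-simplices (8): [0,4,5], [0,4,8], [1,7,8], [2,3,4], [2,3,8], [2,4,8], [2,7,8], [3,4,8]
  3-simplices (1): [2,3,4,8]

so the chain groups are C_0 ≅ Z^9, C_1 ≅ Z^17, C_2 ≅ Z^8, C_3 ≅ Z^1.

The boundary map ∂_1: C_1 → C_0 maps an edge to its endpoints' difference, ∂[p,q] = q − p. For instance
  ∂[2,3] = [3] − [2].
As a 9×17 matrix over Z this has rank 8, with invariant factors (1,1,1,1,1,1,1,1).

∂_2: C_2 → C_1 acts by ∂[p,q,r] = [q,r] − [p,r] + [p,q]. For instance
  ∂[2,3,8] = [3,8] − [2,8] + [2,3],
  ∂[2,7,8] = [7,8] − [2,8] + [2,7].
This gives a 17×8 integer matrix of rank 7; reducing to Smith normal form yields diagonal entries (1,1,1,1,1,1,1).

Boundary ∂_3: C_3 → C_2 sends each 3-simplex σ to the alternating sum Σ_i (−1)^i (σ with its i-th vertex removed). For instance
  ∂[2,3,4,8] = [3,4,8] − [2,4,8] + [2,3,8] − [2,3,4].
The resulting 8×1 matrix has rank 1, and its Smith normal form has invariant factors (1).

From H_k ≅ ker(∂_k) / im(∂_{k+1}) we obtain:

  H_3: rank ker ∂_3 − rank ∂_4 = (1 − 1) − 0 = 0, and there is no ∂_4, so H_3 ≅ 0.

H_3 ≅ 0.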